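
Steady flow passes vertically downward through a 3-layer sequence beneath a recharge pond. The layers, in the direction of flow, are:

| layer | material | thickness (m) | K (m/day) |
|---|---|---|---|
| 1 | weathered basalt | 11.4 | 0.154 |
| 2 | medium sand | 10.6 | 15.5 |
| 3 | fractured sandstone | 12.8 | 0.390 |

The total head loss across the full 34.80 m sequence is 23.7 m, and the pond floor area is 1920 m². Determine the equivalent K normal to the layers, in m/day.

Flow is perpendicular to layering, so the layers act in series and the equivalent K is the thickness-weighted harmonic mean.
Total thickness L = 11.4 + 10.6 + 12.8 = 34.80 m.
Σ(b_i/K_i) = 11.4/0.154 + 10.6/15.5 + 12.8/0.390 = 107.5 d.
K_eq = L / Σ(b_i/K_i) = 34.80 / 107.5 = 0.3236 m/day.

0.324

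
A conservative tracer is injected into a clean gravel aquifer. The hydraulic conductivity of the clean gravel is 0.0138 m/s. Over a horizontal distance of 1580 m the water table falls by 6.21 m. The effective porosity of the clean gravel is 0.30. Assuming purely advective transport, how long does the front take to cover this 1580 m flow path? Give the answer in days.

Convert K: 0.0138 m/s × 86400 = 1192 m/day.
Hydraulic gradient i = Δh / L = 6.21 / 1580 = 0.003930.
Darcy flux q = K · i = 1192 × 0.003930 = 4.686 m/day.
Seepage velocity v = q / n_e = 4.686 / 0.30 = 15.62 m/day.
Travel time t = L / v = 1580 / 15.62 = 101.1 days.

101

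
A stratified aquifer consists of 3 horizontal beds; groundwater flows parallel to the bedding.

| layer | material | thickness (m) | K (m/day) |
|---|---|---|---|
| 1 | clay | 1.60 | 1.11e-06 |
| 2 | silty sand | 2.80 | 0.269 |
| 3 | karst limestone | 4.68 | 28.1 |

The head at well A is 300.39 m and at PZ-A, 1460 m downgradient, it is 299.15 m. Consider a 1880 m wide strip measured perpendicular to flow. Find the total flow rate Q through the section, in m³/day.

211

Flow is parallel to layering, so each bed carries its own Darcy discharge and the transmissivities add.
Σ(K_i·b_i) = 1.11e-06×1.60 + 0.269×2.80 + 28.1×4.68 = 132.3 m²/day.
Hydraulic gradient i = (300.39 − 299.15) / 1460 = 1.24 / 1460 = 0.0008493.
Q = Σ(K_i·b_i) · W · i = 132.3 × 1880 × 0.0008493 = 211.2 m³/day.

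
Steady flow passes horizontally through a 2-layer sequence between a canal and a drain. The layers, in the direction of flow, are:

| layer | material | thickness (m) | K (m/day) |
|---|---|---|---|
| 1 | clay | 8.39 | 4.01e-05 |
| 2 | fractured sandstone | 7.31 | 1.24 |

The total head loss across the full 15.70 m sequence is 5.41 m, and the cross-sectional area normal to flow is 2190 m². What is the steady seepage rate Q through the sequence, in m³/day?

Flow is perpendicular to layering, so the layers act in series and the equivalent K is the thickness-weighted harmonic mean.
Total thickness L = 8.39 + 7.31 = 15.70 m.
Σ(b_i/K_i) = 8.39/4.01e-05 + 7.31/1.24 = 2.092e+05 d.
K_eq = L / Σ(b_i/K_i) = 15.70 / 2.092e+05 = 7.504e-05 m/day.
Q = K_eq · A · (Δh/L) = 7.504e-05 × 2190 × (5.41/15.70) = 0.05663 m³/day.

0.0566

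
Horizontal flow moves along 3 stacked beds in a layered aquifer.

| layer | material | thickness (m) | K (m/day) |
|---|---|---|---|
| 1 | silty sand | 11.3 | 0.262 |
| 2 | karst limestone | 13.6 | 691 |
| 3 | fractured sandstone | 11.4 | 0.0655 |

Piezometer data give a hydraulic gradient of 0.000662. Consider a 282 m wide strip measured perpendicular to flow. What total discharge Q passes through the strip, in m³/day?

1760

Flow is parallel to layering, so each bed carries its own Darcy discharge and the transmissivities add.
Σ(K_i·b_i) = 0.262×11.3 + 691×13.6 + 0.0655×11.4 = 9401 m²/day.
Hydraulic gradient i = 0.000662.
Q = Σ(K_i·b_i) · W · i = 9401 × 282 × 0.0006620 = 1755 m³/day.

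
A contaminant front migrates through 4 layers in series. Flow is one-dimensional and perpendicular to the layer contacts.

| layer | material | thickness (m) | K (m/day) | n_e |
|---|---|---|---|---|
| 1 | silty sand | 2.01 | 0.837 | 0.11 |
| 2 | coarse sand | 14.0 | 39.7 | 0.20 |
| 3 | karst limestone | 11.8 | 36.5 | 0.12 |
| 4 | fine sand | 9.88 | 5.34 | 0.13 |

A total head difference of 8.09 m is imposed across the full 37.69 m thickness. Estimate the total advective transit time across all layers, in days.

With flow normal to the layers, continuity requires the same specific discharge q through every layer.
Σ(b_i/K_i) = 2.01/0.837 + 14.0/39.7 + 11.8/36.5 + 9.88/5.34 = 4.928 d.
q = Δh / Σ(b_i/K_i) = 8.09 / 4.928 = 1.642 m/day.
In each layer the seepage velocity is v_i = q/n_i, so the layer transit time is t_i = b_i·n_i / q:
  layer 1 (silty sand): t_1 = 2.01 × 0.11 / 1.642 = 0.1347 d
  layer 2 (coarse sand): t_2 = 14.0 × 0.20 / 1.642 = 1.705 d
  layer 3 (karst limestone): t_3 = 11.8 × 0.12 / 1.642 = 0.8625 d
  layer 4 (fine sand): t_4 = 9.88 × 0.13 / 1.642 = 0.7823 d
Total t = Σ t_i = 3.485 days.

3.48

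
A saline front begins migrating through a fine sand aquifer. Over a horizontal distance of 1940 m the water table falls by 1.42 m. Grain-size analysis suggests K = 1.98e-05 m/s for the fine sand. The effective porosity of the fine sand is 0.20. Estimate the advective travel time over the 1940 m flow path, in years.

Convert K: 1.98e-05 m/s × 86400 = 1.711 m/day.
Hydraulic gradient i = Δh / L = 1.42 / 1940 = 0.0007320.
Darcy flux q = K · i = 1.711 × 0.0007320 = 0.001252 m/day.
Seepage velocity v = q / n_e = 0.001252 / 0.20 = 0.006261 m/day.
Travel time t = L / v = 1940 / 0.006261 = 3.099e+05 days = 848.4 years.

848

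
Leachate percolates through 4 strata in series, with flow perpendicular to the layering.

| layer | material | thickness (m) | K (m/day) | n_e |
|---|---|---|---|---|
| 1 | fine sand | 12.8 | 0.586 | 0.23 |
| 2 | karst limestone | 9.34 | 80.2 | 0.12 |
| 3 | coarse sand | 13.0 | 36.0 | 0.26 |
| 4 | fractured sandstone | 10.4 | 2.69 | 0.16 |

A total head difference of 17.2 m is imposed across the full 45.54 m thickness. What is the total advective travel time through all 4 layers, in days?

13.9

With flow normal to the layers, continuity requires the same specific discharge q through every layer.
Σ(b_i/K_i) = 12.8/0.586 + 9.34/80.2 + 13.0/36.0 + 10.4/2.69 = 26.19 d.
q = Δh / Σ(b_i/K_i) = 17.2 / 26.19 = 0.6568 m/day.
In each layer the seepage velocity is v_i = q/n_i, so the layer transit time is t_i = b_i·n_i / q:
  layer 1 (fine sand): t_1 = 12.8 × 0.23 / 0.6568 = 4.482 d
  layer 2 (karst limestone): t_2 = 9.34 × 0.12 / 0.6568 = 1.706 d
  layer 3 (coarse sand): t_3 = 13.0 × 0.26 / 0.6568 = 5.146 d
  layer 4 (fractured sandstone): t_4 = 10.4 × 0.16 / 0.6568 = 2.533 d
Total t = Σ t_i = 13.87 days.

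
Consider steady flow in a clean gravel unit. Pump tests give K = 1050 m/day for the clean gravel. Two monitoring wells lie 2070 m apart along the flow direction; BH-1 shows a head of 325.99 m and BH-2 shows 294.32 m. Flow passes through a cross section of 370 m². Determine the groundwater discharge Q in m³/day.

Hydraulic gradient i = (325.99 − 294.32) / 2070 = 31.67 / 2070 = 0.01530.
Darcy's law: Q = K · A · i = 1050 × 370.0 × 0.01530 = 5944 m³/day.

5940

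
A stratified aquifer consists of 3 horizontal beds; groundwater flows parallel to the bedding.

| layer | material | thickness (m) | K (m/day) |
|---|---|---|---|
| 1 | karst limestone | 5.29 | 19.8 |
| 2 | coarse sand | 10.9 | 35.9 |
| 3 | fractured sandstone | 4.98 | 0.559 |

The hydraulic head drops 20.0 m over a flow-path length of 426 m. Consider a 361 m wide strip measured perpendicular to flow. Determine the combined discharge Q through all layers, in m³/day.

8450

Flow is parallel to layering, so each bed carries its own Darcy discharge and the transmissivities add.
Σ(K_i·b_i) = 19.8×5.29 + 35.9×10.9 + 0.559×4.98 = 498.8 m²/day.
Hydraulic gradient i = Δh / L = 20.0 / 426 = 0.04695.
Q = Σ(K_i·b_i) · W · i = 498.8 × 361 × 0.04695 = 8454 m³/day.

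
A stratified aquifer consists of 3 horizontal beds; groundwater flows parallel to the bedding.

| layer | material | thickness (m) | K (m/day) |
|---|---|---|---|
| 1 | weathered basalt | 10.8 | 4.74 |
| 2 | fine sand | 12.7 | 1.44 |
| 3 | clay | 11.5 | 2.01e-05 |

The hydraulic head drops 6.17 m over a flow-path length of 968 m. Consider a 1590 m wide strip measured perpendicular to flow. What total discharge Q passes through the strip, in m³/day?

704

Flow is parallel to layering, so each bed carries its own Darcy discharge and the transmissivities add.
Σ(K_i·b_i) = 4.74×10.8 + 1.44×12.7 + 2.01e-05×11.5 = 69.48 m²/day.
Hydraulic gradient i = Δh / L = 6.17 / 968 = 0.006374.
Q = Σ(K_i·b_i) · W · i = 69.48 × 1590 × 0.006374 = 704.2 m³/day.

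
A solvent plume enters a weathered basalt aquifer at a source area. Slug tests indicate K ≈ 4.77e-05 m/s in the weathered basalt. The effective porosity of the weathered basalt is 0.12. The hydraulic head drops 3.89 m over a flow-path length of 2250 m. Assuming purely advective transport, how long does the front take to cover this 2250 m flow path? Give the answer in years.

104

Convert K: 4.77e-05 m/s × 86400 = 4.121 m/day.
Hydraulic gradient i = Δh / L = 3.89 / 2250 = 0.001729.
Darcy flux q = K · i = 4.121 × 0.001729 = 0.007125 m/day.
Seepage velocity v = q / n_e = 0.007125 / 0.12 = 0.05938 m/day.
Travel time t = L / v = 2250 / 0.05938 = 37893 days = 103.7 years.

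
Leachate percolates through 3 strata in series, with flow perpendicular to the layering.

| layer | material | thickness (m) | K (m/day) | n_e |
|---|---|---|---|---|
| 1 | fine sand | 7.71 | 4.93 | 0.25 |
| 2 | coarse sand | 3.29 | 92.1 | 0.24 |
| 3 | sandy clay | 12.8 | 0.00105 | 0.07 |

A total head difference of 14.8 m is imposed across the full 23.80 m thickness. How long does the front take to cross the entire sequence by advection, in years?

With flow normal to the layers, continuity requires the same specific discharge q through every layer.
Σ(b_i/K_i) = 7.71/4.93 + 3.29/92.1 + 12.8/0.00105 = 12192 d.
q = Δh / Σ(b_i/K_i) = 14.8 / 12192 = 0.001214 m/day.
In each layer the seepage velocity is v_i = q/n_i, so the layer transit time is t_i = b_i·n_i / q:
  layer 1 (fine sand): t_1 = 7.71 × 0.25 / 0.001214 = 1588 d
  layer 2 (coarse sand): t_2 = 3.29 × 0.24 / 0.001214 = 650.5 d
  layer 3 (sandy clay): t_3 = 12.8 × 0.07 / 0.001214 = 738.1 d
Total t = Σ t_i = 2976 days = 8.149 years.

8.15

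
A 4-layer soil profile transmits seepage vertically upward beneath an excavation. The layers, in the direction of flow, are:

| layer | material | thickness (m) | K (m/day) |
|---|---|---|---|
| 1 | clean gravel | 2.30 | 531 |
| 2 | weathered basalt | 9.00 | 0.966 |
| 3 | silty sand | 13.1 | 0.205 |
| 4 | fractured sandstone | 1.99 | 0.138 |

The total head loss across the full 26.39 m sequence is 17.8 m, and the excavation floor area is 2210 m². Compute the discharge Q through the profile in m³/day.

Flow is perpendicular to layering, so the layers act in series and the equivalent K is the thickness-weighted harmonic mean.
Total thickness L = 2.30 + 9.00 + 13.1 + 1.99 = 26.39 m.
Σ(b_i/K_i) = 2.30/531 + 9.00/0.966 + 13.1/0.205 + 1.99/0.138 = 87.64 d.
K_eq = L / Σ(b_i/K_i) = 26.39 / 87.64 = 0.3011 m/day.
Q = K_eq · A · (Δh/L) = 0.3011 × 2210 × (17.8/26.39) = 448.8 m³/day.

449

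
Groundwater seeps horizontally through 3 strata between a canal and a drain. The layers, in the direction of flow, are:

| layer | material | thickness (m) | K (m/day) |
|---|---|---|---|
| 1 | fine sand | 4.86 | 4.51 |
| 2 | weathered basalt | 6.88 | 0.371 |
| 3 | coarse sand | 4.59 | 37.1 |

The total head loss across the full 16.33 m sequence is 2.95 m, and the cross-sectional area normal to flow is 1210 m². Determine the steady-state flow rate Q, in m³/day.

Flow is perpendicular to layering, so the layers act in series and the equivalent K is the thickness-weighted harmonic mean.
Total thickness L = 4.86 + 6.88 + 4.59 = 16.33 m.
Σ(b_i/K_i) = 4.86/4.51 + 6.88/0.371 + 4.59/37.1 = 19.75 d.
K_eq = L / Σ(b_i/K_i) = 16.33 / 19.75 = 0.8270 m/day.
Q = K_eq · A · (Δh/L) = 0.8270 × 1210 × (2.95/16.33) = 180.8 m³/day.

181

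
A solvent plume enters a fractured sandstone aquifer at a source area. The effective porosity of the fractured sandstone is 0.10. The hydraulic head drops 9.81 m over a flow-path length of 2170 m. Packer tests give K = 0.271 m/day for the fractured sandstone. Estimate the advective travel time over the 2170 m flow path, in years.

485

Hydraulic gradient i = Δh / L = 9.81 / 2170 = 0.004521.
Darcy flux q = K · i = 0.2710 × 0.004521 = 0.001225 m/day.
Seepage velocity v = q / n_e = 0.001225 / 0.10 = 0.01225 m/day.
Travel time t = L / v = 2170 / 0.01225 = 1.771e+05 days = 484.9 years.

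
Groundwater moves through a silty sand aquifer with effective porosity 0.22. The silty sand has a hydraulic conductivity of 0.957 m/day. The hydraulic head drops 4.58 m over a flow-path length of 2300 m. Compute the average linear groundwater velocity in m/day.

Hydraulic gradient i = Δh / L = 4.58 / 2300 = 0.001991.
Darcy flux q = K · i = 0.9570 × 0.001991 = 0.001906 m/day.
Seepage velocity v = q / n_e = 0.001906 / 0.22 = 0.008662 m/day.

0.00866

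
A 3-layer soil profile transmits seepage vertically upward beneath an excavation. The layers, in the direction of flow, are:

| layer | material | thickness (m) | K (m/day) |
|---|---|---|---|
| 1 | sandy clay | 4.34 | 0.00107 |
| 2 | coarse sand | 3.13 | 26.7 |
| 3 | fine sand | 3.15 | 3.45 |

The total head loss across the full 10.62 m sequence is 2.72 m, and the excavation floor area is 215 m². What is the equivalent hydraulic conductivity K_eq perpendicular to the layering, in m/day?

0.00262

Flow is perpendicular to layering, so the layers act in series and the equivalent K is the thickness-weighted harmonic mean.
Total thickness L = 4.34 + 3.13 + 3.15 = 10.62 m.
Σ(b_i/K_i) = 4.34/0.00107 + 3.13/26.7 + 3.15/3.45 = 4057 d.
K_eq = L / Σ(b_i/K_i) = 10.62 / 4057 = 0.002618 m/day.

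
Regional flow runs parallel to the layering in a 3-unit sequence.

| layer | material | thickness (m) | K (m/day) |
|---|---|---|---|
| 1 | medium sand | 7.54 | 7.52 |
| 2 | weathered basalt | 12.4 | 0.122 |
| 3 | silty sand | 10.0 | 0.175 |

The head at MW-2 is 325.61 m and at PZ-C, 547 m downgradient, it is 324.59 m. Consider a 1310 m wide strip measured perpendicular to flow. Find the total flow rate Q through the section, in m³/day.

Flow is parallel to layering, so each bed carries its own Darcy discharge and the transmissivities add.
Σ(K_i·b_i) = 7.52×7.54 + 0.122×12.4 + 0.175×10.0 = 59.96 m²/day.
Hydraulic gradient i = (325.61 − 324.59) / 547 = 1.02 / 547 = 0.001865.
Q = Σ(K_i·b_i) · W · i = 59.96 × 1310 × 0.001865 = 146.5 m³/day.

146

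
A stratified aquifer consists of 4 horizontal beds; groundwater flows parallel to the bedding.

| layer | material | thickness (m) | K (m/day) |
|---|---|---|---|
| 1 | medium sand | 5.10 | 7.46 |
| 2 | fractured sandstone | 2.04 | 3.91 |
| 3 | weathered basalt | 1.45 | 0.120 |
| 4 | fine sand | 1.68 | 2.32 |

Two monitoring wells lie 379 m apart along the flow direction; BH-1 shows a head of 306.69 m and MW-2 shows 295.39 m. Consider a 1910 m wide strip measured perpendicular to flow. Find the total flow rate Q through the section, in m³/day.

2850

Flow is parallel to layering, so each bed carries its own Darcy discharge and the transmissivities add.
Σ(K_i·b_i) = 7.46×5.10 + 3.91×2.04 + 0.120×1.45 + 2.32×1.68 = 50.09 m²/day.
Hydraulic gradient i = (306.69 − 295.39) / 379 = 11.3 / 379 = 0.02982.
Q = Σ(K_i·b_i) · W · i = 50.09 × 1910 × 0.02982 = 2853 m³/day.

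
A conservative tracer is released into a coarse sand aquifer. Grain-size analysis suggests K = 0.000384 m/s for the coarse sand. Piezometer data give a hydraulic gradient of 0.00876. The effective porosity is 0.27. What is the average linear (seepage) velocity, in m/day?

1.08

Convert K: 0.000384 m/s × 86400 = 33.18 m/day.
Hydraulic gradient i = 0.00876.
Darcy flux q = K · i = 33.18 × 0.008760 = 0.2906 m/day.
Seepage velocity v = q / n_e = 0.2906 / 0.27 = 1.076 m/day.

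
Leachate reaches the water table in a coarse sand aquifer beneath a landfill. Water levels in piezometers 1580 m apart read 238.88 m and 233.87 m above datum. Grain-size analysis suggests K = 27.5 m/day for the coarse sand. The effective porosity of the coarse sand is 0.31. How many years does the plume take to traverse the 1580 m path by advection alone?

Hydraulic gradient i = (238.88 − 233.87) / 1580 = 5.01 / 1580 = 0.003171.
Darcy flux q = K · i = 27.50 × 0.003171 = 0.08720 m/day.
Seepage velocity v = q / n_e = 0.08720 / 0.31 = 0.2813 m/day.
Travel time t = L / v = 1580 / 0.2813 = 5617 days = 15.38 years.

15.4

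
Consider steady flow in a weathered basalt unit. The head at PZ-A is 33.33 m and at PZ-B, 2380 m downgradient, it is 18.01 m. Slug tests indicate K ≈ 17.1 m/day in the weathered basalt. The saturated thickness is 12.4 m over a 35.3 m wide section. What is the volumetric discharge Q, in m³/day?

48.2

Cross-sectional area A = 35.3 × 12.4 = 437.7 m².
Hydraulic gradient i = (33.33 − 18.01) / 2380 = 15.32 / 2380 = 0.006437.
Darcy's law: Q = K · A · i = 17.10 × 437.7 × 0.006437 = 48.18 m³/day.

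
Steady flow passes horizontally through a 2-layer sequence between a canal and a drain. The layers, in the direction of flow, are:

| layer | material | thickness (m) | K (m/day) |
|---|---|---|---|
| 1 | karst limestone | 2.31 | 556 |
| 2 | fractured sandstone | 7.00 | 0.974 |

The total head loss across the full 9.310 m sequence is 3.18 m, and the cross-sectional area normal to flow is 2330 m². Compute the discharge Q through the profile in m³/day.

Flow is perpendicular to layering, so the layers act in series and the equivalent K is the thickness-weighted harmonic mean.
Total thickness L = 2.31 + 7.00 = 9.310 m.
Σ(b_i/K_i) = 2.31/556 + 7.00/0.974 = 7.191 d.
K_eq = L / Σ(b_i/K_i) = 9.310 / 7.191 = 1.295 m/day.
Q = K_eq · A · (Δh/L) = 1.295 × 2330 × (3.18/9.310) = 1030 m³/day.

1030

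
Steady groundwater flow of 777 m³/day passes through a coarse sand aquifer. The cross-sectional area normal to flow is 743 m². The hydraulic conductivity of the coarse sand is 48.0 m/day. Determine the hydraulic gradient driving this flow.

From Q = K·A·i, i = Q / (K·A) = 777 / (48.00 × 743.0) = 0.02179.

0.0218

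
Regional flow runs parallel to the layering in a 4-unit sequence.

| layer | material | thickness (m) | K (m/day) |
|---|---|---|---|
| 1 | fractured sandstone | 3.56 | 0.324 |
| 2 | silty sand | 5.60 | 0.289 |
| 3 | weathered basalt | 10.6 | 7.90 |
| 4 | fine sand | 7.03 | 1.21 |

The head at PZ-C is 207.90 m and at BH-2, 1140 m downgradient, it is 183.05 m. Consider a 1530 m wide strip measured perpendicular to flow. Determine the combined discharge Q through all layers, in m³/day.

Flow is parallel to layering, so each bed carries its own Darcy discharge and the transmissivities add.
Σ(K_i·b_i) = 0.324×3.56 + 0.289×5.60 + 7.90×10.6 + 1.21×7.03 = 95.02 m²/day.
Hydraulic gradient i = (207.90 − 183.05) / 1140 = 24.85 / 1140 = 0.02180.
Q = Σ(K_i·b_i) · W · i = 95.02 × 1530 × 0.02180 = 3169 m³/day.

3170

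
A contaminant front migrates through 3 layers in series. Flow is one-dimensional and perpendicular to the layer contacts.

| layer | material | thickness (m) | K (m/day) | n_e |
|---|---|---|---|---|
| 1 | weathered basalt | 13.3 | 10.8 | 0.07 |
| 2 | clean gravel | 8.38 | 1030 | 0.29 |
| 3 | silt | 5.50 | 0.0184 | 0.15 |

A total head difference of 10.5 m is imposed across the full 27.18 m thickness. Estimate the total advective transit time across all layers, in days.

With flow normal to the layers, continuity requires the same specific discharge q through every layer.
Σ(b_i/K_i) = 13.3/10.8 + 8.38/1030 + 5.50/0.0184 = 300.2 d.
q = Δh / Σ(b_i/K_i) = 10.5 / 300.2 = 0.03498 m/day.
In each layer the seepage velocity is v_i = q/n_i, so the layer transit time is t_i = b_i·n_i / q:
  layer 1 (weathered basalt): t_1 = 13.3 × 0.07 / 0.03498 = 26.61 d
  layer 2 (clean gravel): t_2 = 8.38 × 0.29 / 0.03498 = 69.47 d
  layer 3 (silt): t_3 = 5.50 × 0.15 / 0.03498 = 23.58 d
Total t = Σ t_i = 119.7 days.

120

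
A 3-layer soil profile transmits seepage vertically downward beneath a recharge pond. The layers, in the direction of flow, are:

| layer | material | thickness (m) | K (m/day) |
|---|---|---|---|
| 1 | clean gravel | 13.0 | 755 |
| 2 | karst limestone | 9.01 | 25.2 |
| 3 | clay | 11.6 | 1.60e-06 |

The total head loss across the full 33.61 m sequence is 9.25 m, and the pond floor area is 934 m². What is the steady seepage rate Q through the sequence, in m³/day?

Flow is perpendicular to layering, so the layers act in series and the equivalent K is the thickness-weighted harmonic mean.
Total thickness L = 13.0 + 9.01 + 11.6 = 33.61 m.
Σ(b_i/K_i) = 13.0/755 + 9.01/25.2 + 11.6/1.60e-06 = 7.250e+06 d.
K_eq = L / Σ(b_i/K_i) = 33.61 / 7.250e+06 = 4.636e-06 m/day.
Q = K_eq · A · (Δh/L) = 4.636e-06 × 934 × (9.25/33.61) = 0.001192 m³/day.

0.00119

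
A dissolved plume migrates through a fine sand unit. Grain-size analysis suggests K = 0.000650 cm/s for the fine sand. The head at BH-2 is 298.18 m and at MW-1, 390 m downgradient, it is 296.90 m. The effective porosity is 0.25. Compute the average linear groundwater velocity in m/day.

Convert K: 0.000650 cm/s × 864 = 0.5616 m/day.
Hydraulic gradient i = (298.18 − 296.90) / 390 = 1.28 / 390 = 0.003282.
Darcy flux q = K · i = 0.5616 × 0.003282 = 0.001843 m/day.
Seepage velocity v = q / n_e = 0.001843 / 0.25 = 0.007373 m/day.

0.00737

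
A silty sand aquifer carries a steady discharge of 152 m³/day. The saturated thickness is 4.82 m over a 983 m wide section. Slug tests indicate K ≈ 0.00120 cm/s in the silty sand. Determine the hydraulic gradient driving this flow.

Convert K: 0.00120 cm/s × 864 = 1.037 m/day.
Cross-sectional area A = 983 × 4.82 = 4738 m².
From Q = K·A·i, i = Q / (K·A) = 152 / (1.037 × 4738) = 0.03094.

0.0309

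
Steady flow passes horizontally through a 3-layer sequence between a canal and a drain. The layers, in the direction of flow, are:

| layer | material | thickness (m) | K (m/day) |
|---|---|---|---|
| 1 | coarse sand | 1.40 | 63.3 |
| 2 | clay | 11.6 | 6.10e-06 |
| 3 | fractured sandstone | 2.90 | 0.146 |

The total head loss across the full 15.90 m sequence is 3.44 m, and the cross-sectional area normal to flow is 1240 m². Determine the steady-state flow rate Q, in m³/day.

Flow is perpendicular to layering, so the layers act in series and the equivalent K is the thickness-weighted harmonic mean.
Total thickness L = 1.40 + 11.6 + 2.90 = 15.90 m.
Σ(b_i/K_i) = 1.40/63.3 + 11.6/6.10e-06 + 2.90/0.146 = 1.902e+06 d.
K_eq = L / Σ(b_i/K_i) = 15.90 / 1.902e+06 = 8.361e-06 m/day.
Q = K_eq · A · (Δh/L) = 8.361e-06 × 1240 × (3.44/15.90) = 0.002243 m³/day.

0.00224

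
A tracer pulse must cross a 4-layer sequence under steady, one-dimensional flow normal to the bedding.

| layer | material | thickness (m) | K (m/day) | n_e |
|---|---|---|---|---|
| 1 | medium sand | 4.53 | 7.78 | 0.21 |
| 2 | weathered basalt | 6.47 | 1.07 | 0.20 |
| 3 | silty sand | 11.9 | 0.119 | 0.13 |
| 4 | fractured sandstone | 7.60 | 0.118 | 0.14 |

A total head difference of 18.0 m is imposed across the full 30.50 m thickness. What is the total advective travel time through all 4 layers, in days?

46.1

With flow normal to the layers, continuity requires the same specific discharge q through every layer.
Σ(b_i/K_i) = 4.53/7.78 + 6.47/1.07 + 11.9/0.119 + 7.60/0.118 = 171.0 d.
q = Δh / Σ(b_i/K_i) = 18.0 / 171.0 = 0.1052 m/day.
In each layer the seepage velocity is v_i = q/n_i, so the layer transit time is t_i = b_i·n_i / q:
  layer 1 (medium sand): t_1 = 4.53 × 0.21 / 0.1052 = 9.039 d
  layer 2 (weathered basalt): t_2 = 6.47 × 0.20 / 0.1052 = 12.30 d
  layer 3 (silty sand): t_3 = 11.9 × 0.13 / 0.1052 = 14.70 d
  layer 4 (fractured sandstone): t_4 = 7.60 × 0.14 / 0.1052 = 10.11 d
Total t = Σ t_i = 46.14 days.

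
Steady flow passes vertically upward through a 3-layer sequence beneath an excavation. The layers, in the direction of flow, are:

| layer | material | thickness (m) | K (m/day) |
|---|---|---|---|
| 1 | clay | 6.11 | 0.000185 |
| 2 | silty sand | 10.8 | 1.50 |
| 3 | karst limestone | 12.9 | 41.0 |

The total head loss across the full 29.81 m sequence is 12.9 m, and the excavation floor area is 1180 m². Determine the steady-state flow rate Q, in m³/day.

0.461

Flow is perpendicular to layering, so the layers act in series and the equivalent K is the thickness-weighted harmonic mean.
Total thickness L = 6.11 + 10.8 + 12.9 = 29.81 m.
Σ(b_i/K_i) = 6.11/0.000185 + 10.8/1.50 + 12.9/41.0 = 33035 d.
K_eq = L / Σ(b_i/K_i) = 29.81 / 33035 = 0.0009024 m/day.
Q = K_eq · A · (Δh/L) = 0.0009024 × 1180 × (12.9/29.81) = 0.4608 m³/day.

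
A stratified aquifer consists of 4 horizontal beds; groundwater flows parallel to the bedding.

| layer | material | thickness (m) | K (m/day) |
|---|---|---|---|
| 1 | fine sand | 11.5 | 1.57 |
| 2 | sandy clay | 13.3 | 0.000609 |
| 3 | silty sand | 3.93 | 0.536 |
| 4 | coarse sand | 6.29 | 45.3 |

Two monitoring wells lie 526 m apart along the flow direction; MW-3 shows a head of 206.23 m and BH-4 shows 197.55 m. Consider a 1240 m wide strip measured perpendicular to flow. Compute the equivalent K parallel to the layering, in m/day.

Flow is parallel to layering, so each bed carries its own Darcy discharge and the transmissivities add.
Σ(K_i·b_i) = 1.57×11.5 + 0.000609×13.3 + 0.536×3.93 + 45.3×6.29 = 305.1 m²/day.
Total thickness b = 35.02 m, so K_eq = Σ(K_i·b_i)/b = 8.712 m/day.

8.71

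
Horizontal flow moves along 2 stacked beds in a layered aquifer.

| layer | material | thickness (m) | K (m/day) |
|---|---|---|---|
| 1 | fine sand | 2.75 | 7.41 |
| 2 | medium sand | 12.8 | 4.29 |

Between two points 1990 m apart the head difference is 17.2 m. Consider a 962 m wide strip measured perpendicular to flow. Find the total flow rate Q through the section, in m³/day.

626

Flow is parallel to layering, so each bed carries its own Darcy discharge and the transmissivities add.
Σ(K_i·b_i) = 7.41×2.75 + 4.29×12.8 = 75.29 m²/day.
Hydraulic gradient i = Δh / L = 17.2 / 1990 = 0.008643.
Q = Σ(K_i·b_i) · W · i = 75.29 × 962 × 0.008643 = 626.0 m³/day.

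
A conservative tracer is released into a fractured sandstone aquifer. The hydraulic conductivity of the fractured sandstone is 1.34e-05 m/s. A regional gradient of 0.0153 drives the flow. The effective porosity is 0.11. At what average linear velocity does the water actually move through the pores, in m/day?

0.161

Convert K: 1.34e-05 m/s × 86400 = 1.158 m/day.
Hydraulic gradient i = 0.0153.
Darcy flux q = K · i = 1.158 × 0.01530 = 0.01771 m/day.
Seepage velocity v = q / n_e = 0.01771 / 0.11 = 0.1610 m/day.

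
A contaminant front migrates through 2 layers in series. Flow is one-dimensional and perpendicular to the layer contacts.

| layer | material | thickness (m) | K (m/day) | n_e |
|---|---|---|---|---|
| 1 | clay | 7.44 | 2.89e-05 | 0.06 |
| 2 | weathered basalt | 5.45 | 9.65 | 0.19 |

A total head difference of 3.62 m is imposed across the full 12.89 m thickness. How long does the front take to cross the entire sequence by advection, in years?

289

With flow normal to the layers, continuity requires the same specific discharge q through every layer.
Σ(b_i/K_i) = 7.44/2.89e-05 + 5.45/9.65 = 2.574e+05 d.
q = Δh / Σ(b_i/K_i) = 3.62 / 2.574e+05 = 1.406e-05 m/day.
In each layer the seepage velocity is v_i = q/n_i, so the layer transit time is t_i = b_i·n_i / q:
  layer 1 (clay): t_1 = 7.44 × 0.06 / 1.406e-05 = 31746 d
  layer 2 (weathered basalt): t_2 = 5.45 × 0.19 / 1.406e-05 = 73641 d
Total t = Σ t_i = 1.054e+05 days = 288.5 years.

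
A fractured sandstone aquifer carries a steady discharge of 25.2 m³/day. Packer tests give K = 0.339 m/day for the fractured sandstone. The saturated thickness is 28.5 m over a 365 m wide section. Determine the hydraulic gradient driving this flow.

Cross-sectional area A = 365 × 28.5 = 10402 m².
From Q = K·A·i, i = Q / (K·A) = 25.2 / (0.3390 × 10402) = 0.007146.

0.00715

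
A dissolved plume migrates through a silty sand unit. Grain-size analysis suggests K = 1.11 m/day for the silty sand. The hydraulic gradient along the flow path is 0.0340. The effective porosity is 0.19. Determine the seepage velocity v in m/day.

0.199

Hydraulic gradient i = 0.0340.
Darcy flux q = K · i = 1.110 × 0.03400 = 0.03774 m/day.
Seepage velocity v = q / n_e = 0.03774 / 0.19 = 0.1986 m/day.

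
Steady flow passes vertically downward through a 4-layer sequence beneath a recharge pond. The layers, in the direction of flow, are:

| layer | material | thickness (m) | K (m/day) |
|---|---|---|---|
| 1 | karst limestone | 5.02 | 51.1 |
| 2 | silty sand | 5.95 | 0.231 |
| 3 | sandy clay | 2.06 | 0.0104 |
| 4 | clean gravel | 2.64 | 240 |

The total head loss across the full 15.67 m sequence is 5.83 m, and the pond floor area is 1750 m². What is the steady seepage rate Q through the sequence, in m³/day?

Flow is perpendicular to layering, so the layers act in series and the equivalent K is the thickness-weighted harmonic mean.
Total thickness L = 5.02 + 5.95 + 2.06 + 2.64 = 15.67 m.
Σ(b_i/K_i) = 5.02/51.1 + 5.95/0.231 + 2.06/0.0104 + 2.64/240 = 223.9 d.
K_eq = L / Σ(b_i/K_i) = 15.67 / 223.9 = 0.06997 m/day.
Q = K_eq · A · (Δh/L) = 0.06997 × 1750 × (5.83/15.67) = 45.56 m³/day.

45.6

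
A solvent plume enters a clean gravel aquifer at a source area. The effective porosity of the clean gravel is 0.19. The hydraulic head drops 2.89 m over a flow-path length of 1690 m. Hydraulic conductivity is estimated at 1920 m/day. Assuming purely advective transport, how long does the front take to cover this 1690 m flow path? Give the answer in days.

Hydraulic gradient i = Δh / L = 2.89 / 1690 = 0.001710.
Darcy flux q = K · i = 1920 × 0.001710 = 3.283 m/day.
Seepage velocity v = q / n_e = 3.283 / 0.19 = 17.28 m/day.
Travel time t = L / v = 1690 / 17.28 = 97.80 days.

97.8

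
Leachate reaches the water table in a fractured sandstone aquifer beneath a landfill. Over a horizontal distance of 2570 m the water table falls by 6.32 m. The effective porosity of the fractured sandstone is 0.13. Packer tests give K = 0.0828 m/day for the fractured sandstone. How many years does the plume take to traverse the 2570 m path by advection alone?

4490

Hydraulic gradient i = Δh / L = 6.32 / 2570 = 0.002459.
Darcy flux q = K · i = 0.08280 × 0.002459 = 0.0002036 m/day.
Seepage velocity v = q / n_e = 0.0002036 / 0.13 = 0.001566 m/day.
Travel time t = L / v = 2570 / 0.001566 = 1.641e+06 days = 4492 years.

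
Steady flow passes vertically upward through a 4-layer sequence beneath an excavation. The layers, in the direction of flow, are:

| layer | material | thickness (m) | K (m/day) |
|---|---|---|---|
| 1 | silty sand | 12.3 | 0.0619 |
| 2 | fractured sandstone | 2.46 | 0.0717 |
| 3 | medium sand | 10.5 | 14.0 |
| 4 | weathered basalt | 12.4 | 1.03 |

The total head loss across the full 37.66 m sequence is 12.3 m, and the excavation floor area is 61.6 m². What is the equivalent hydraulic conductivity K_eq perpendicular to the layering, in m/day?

Flow is perpendicular to layering, so the layers act in series and the equivalent K is the thickness-weighted harmonic mean.
Total thickness L = 12.3 + 2.46 + 10.5 + 12.4 = 37.66 m.
Σ(b_i/K_i) = 12.3/0.0619 + 2.46/0.0717 + 10.5/14.0 + 12.4/1.03 = 245.8 d.
K_eq = L / Σ(b_i/K_i) = 37.66 / 245.8 = 0.1532 m/day.

0.153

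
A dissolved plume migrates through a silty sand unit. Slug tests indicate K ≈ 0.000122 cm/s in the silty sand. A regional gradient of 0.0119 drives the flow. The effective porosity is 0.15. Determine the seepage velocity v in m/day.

0.00836

Convert K: 0.000122 cm/s × 864 = 0.1054 m/day.
Hydraulic gradient i = 0.0119.
Darcy flux q = K · i = 0.1054 × 0.01190 = 0.001254 m/day.
Seepage velocity v = q / n_e = 0.001254 / 0.15 = 0.008362 m/day.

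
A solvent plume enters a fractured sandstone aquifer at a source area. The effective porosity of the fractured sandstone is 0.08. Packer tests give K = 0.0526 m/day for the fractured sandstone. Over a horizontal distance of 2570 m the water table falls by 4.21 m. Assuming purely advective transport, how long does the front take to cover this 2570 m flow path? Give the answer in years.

6530

Hydraulic gradient i = Δh / L = 4.21 / 2570 = 0.001638.
Darcy flux q = K · i = 0.05260 × 0.001638 = 8.617e-05 m/day.
Seepage velocity v = q / n_e = 8.617e-05 / 0.08 = 0.001077 m/day.
Travel time t = L / v = 2570 / 0.001077 = 2.386e+06 days = 6533 years.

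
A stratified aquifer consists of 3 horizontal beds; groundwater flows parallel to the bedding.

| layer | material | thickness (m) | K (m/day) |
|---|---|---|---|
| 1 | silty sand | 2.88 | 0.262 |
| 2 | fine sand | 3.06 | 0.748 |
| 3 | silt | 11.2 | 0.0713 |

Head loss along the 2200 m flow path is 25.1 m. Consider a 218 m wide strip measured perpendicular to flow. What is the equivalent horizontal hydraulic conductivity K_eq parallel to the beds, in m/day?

Flow is parallel to layering, so each bed carries its own Darcy discharge and the transmissivities add.
Σ(K_i·b_i) = 0.262×2.88 + 0.748×3.06 + 0.0713×11.2 = 3.842 m²/day.
Total thickness b = 17.14 m, so K_eq = Σ(K_i·b_i)/b = 0.2242 m/day.

0.224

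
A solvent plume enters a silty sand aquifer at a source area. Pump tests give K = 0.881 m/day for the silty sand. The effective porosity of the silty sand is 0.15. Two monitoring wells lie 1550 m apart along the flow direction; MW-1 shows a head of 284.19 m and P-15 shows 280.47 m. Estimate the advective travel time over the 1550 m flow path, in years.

Hydraulic gradient i = (284.19 − 280.47) / 1550 = 3.72 / 1550 = 0.002400.
Darcy flux q = K · i = 0.8810 × 0.002400 = 0.002114 m/day.
Seepage velocity v = q / n_e = 0.002114 / 0.15 = 0.01410 m/day.
Travel time t = L / v = 1550 / 0.01410 = 1.100e+05 days = 301.1 years.

301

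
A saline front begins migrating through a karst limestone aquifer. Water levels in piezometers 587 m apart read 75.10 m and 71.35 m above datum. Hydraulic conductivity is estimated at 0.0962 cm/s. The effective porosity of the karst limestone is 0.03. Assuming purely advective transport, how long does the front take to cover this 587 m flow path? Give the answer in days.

33.2

Convert K: 0.0962 cm/s × 864 = 83.12 m/day.
Hydraulic gradient i = (75.10 − 71.35) / 587 = 3.75 / 587 = 0.006388.
Darcy flux q = K · i = 83.12 × 0.006388 = 0.5310 m/day.
Seepage velocity v = q / n_e = 0.5310 / 0.03 = 17.70 m/day.
Travel time t = L / v = 587 / 17.70 = 33.16 days.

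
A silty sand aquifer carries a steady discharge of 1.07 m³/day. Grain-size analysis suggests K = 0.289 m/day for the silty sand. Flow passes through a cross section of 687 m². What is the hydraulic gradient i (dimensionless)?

0.00539

From Q = K·A·i, i = Q / (K·A) = 1.07 / (0.2890 × 687.0) = 0.005389.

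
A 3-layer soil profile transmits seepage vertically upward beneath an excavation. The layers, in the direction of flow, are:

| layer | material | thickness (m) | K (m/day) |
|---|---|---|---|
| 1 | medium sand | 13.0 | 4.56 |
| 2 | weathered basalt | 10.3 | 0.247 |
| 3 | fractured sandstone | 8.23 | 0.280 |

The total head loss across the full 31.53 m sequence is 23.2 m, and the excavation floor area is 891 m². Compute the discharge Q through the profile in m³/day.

280

Flow is perpendicular to layering, so the layers act in series and the equivalent K is the thickness-weighted harmonic mean.
Total thickness L = 13.0 + 10.3 + 8.23 = 31.53 m.
Σ(b_i/K_i) = 13.0/4.56 + 10.3/0.247 + 8.23/0.280 = 73.94 d.
K_eq = L / Σ(b_i/K_i) = 31.53 / 73.94 = 0.4264 m/day.
Q = K_eq · A · (Δh/L) = 0.4264 × 891 × (23.2/31.53) = 279.6 m³/day.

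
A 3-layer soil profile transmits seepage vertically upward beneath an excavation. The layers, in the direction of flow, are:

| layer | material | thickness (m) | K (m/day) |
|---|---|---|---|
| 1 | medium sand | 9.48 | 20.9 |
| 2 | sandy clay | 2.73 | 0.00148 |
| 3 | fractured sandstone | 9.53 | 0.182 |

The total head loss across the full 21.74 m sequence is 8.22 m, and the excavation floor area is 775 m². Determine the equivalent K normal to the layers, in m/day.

0.0115

Flow is perpendicular to layering, so the layers act in series and the equivalent K is the thickness-weighted harmonic mean.
Total thickness L = 9.48 + 2.73 + 9.53 = 21.74 m.
Σ(b_i/K_i) = 9.48/20.9 + 2.73/0.00148 + 9.53/0.182 = 1897 d.
K_eq = L / Σ(b_i/K_i) = 21.74 / 1897 = 0.01146 m/day.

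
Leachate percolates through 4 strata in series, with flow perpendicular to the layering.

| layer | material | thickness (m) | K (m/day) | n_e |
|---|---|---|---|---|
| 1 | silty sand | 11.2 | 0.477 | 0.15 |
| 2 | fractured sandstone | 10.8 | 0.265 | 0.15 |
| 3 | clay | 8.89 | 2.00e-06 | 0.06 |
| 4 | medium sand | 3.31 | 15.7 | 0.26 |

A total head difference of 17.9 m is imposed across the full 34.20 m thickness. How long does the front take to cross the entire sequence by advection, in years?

3190

With flow normal to the layers, continuity requires the same specific discharge q through every layer.
Σ(b_i/K_i) = 11.2/0.477 + 10.8/0.265 + 8.89/2.00e-06 + 3.31/15.7 = 4.445e+06 d.
q = Δh / Σ(b_i/K_i) = 17.9 / 4.445e+06 = 4.027e-06 m/day.
In each layer the seepage velocity is v_i = q/n_i, so the layer transit time is t_i = b_i·n_i / q:
  layer 1 (silty sand): t_1 = 11.2 × 0.15 / 4.027e-06 = 4.172e+05 d
  layer 2 (fractured sandstone): t_2 = 10.8 × 0.15 / 4.027e-06 = 4.023e+05 d
  layer 3 (clay): t_3 = 8.89 × 0.06 / 4.027e-06 = 1.325e+05 d
  layer 4 (medium sand): t_4 = 3.31 × 0.26 / 4.027e-06 = 2.137e+05 d
Total t = Σ t_i = 1.166e+06 days = 3191 years.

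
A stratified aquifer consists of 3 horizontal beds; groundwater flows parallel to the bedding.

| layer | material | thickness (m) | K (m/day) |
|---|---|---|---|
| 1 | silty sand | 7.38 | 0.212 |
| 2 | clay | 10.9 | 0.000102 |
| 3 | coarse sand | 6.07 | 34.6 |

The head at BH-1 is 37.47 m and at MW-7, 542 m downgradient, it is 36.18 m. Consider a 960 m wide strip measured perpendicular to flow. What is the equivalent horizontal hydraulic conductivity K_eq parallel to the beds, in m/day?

8.69

Flow is parallel to layering, so each bed carries its own Darcy discharge and the transmissivities add.
Σ(K_i·b_i) = 0.212×7.38 + 0.000102×10.9 + 34.6×6.07 = 211.6 m²/day.
Total thickness b = 24.35 m, so K_eq = Σ(K_i·b_i)/b = 8.689 m/day.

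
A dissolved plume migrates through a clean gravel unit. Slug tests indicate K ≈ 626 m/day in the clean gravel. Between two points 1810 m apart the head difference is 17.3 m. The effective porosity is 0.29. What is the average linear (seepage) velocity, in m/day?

Hydraulic gradient i = Δh / L = 17.3 / 1810 = 0.009558.
Darcy flux q = K · i = 626.0 × 0.009558 = 5.983 m/day.
Seepage velocity v = q / n_e = 5.983 / 0.29 = 20.63 m/day.

20.6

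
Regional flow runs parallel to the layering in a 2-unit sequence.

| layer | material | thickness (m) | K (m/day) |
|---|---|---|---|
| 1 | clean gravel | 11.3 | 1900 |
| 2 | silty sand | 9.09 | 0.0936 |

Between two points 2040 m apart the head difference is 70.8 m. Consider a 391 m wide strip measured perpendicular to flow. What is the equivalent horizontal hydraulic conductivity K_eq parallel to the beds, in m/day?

Flow is parallel to layering, so each bed carries its own Darcy discharge and the transmissivities add.
Σ(K_i·b_i) = 1900×11.3 + 0.0936×9.09 = 21471 m²/day.
Total thickness b = 20.39 m, so K_eq = Σ(K_i·b_i)/b = 1053 m/day.

1050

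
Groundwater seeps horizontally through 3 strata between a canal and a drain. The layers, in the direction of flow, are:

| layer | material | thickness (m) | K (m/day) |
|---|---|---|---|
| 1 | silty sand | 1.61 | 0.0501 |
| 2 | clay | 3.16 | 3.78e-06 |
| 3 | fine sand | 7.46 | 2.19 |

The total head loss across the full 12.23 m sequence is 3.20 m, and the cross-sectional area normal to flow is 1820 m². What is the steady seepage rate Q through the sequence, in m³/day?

Flow is perpendicular to layering, so the layers act in series and the equivalent K is the thickness-weighted harmonic mean.
Total thickness L = 1.61 + 3.16 + 7.46 = 12.23 m.
Σ(b_i/K_i) = 1.61/0.0501 + 3.16/3.78e-06 + 7.46/2.19 = 8.360e+05 d.
K_eq = L / Σ(b_i/K_i) = 12.23 / 8.360e+05 = 1.463e-05 m/day.
Q = K_eq · A · (Δh/L) = 1.463e-05 × 1820 × (3.20/12.23) = 0.006966 m³/day.

0.00697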